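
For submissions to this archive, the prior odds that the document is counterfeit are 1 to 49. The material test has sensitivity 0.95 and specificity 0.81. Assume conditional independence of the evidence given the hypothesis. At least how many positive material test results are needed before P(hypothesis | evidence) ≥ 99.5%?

Prior odds = 1/49.
False-positive rate = 1 − 0.81 = 0.19; likelihood ratio of a positive = 0.95/0.19 = 5.
Target posterior odds = 0.995/0.005 = 199.
Require 5ⁿ ≥ 199 ÷ (1/49) = 9751.
5⁵ = 3125 falls short of 9751 but 5⁶ = 15625 reaches it, so n = 6.

6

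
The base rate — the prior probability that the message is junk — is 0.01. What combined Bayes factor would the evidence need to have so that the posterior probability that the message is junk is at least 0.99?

Prior odds = 0.01/0.99 = 1/99.
Target odds = 0.99/0.01 = 99.
Required Bayes factor = 99 ÷ (1/99) = 9801.

9801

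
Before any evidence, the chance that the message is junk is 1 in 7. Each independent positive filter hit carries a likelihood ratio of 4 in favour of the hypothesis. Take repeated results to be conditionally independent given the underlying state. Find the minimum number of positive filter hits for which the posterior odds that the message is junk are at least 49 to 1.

5

Prior odds = (1/7)/(6/7) = 1/6.
Likelihood ratio per positive filter hit = 4.
Target odds = 49.
Need (1/6) × 4ⁿ ≥ 49, i.e. 4ⁿ ≥ 294.
4⁴ = 256 falls short of 294 but 4⁵ = 1024 reaches it, so n = 5.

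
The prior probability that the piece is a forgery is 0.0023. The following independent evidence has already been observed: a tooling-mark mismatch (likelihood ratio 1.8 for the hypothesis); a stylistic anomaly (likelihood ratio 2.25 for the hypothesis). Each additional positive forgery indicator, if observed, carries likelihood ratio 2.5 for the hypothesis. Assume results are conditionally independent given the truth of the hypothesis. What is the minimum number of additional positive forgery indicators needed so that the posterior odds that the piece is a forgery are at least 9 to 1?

8

Prior odds = 0.0023/0.9977 = 23/9977.
Combined Bayes factor of the evidence already in hand = 1.8 × 2.25 = 4.05.
Odds after that evidence = (23/9977) × 4.05 = 1863/199540.
Target odds = 9.
Need 2.5ⁿ ≥ 9 ÷ (1863/199540) = 199540/207.
2.5⁷ = 610.3515625 falls short of 199540/207 but 2.5⁸ = 390625/256 reaches it, so n = 8.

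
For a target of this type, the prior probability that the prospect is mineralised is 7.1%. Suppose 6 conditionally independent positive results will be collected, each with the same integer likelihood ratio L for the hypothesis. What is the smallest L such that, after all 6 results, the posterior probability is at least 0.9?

Prior odds = 0.071/0.929 = 71/929.
Target odds = 0.9/0.1 = 9.
Need L⁶ ≥ 9 ÷ (71/929) = 8361/71.
2⁶ = 64 < 8361/71 ≤ 729 = 3⁶, so L = 3.

3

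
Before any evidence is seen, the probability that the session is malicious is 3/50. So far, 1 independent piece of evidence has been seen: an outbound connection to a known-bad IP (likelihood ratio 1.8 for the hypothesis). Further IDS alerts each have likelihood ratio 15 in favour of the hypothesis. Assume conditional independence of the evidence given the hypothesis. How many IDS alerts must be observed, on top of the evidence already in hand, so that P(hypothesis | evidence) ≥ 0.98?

3

Prior odds = 0.06/0.94 = 3/47.
Bayes factor of the evidence already in hand = 1.8.
Odds after that evidence = (3/47) × 1.8 = 27/235.
Target odds = 0.98/0.02 = 49.
Need 15ⁿ ≥ 49 ÷ (27/235) = 11515/27.
15² = 225 falls short of 11515/27 but 15³ = 3375 reaches it, so n = 3.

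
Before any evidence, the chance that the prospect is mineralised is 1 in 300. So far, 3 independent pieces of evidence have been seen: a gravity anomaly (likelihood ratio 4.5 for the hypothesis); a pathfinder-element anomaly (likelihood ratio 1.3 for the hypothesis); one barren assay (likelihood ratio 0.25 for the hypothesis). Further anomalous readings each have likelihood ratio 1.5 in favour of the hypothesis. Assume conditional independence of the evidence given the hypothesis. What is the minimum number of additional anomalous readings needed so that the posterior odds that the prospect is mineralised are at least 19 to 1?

Prior odds = (1/300)/(299/300) = 1/299.
Combined Bayes factor of the evidence already in hand = 4.5 × 1.3 × 0.25 = 1.4625.
Odds after that evidence = (1/299) × 1.4625 = 9/1840.
Target odds = 19.
Need 1.5ⁿ ≥ 19 ÷ (9/1840) = 34960/9.
1.5²⁰ ≈3325.26 falls short of 34960/9 but 1.5²¹ ≈4987.89 reaches it, so n = 21.

21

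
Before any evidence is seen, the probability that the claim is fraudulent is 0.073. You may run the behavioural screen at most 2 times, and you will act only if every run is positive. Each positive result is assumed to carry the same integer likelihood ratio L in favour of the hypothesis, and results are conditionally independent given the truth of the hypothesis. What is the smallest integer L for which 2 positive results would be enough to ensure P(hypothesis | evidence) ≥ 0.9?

Prior odds = 0.073/0.927 = 73/927.
Target odds = 0.9/0.1 = 9.
Need L² ≥ 9 ÷ (73/927) = 8343/73.
10² = 100 < 8343/73 ≤ 121 = 11², so L = 11.

11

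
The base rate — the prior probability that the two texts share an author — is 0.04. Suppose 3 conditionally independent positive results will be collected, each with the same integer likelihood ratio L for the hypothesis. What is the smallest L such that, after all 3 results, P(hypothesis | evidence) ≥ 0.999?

Prior odds = 0.04/0.96 = 1/24.
Target odds = 0.999/0.001 = 999.
Need L³ ≥ 999 ÷ (1/24) = 23976.
28³ = 21952 < 23976 ≤ 24389 = 29³, so L = 29.

29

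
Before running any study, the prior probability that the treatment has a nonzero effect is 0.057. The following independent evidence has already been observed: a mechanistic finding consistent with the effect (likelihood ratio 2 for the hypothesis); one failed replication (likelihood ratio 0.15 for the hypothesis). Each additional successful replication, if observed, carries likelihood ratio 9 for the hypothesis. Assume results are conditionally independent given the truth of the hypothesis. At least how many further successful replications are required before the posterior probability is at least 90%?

3

Prior odds = 0.057/0.943 = 57/943.
Combined Bayes factor of the evidence already in hand = 2 × 0.15 = 0.3.
Odds after that evidence = (57/943) × 0.3 = 171/9430.
Target odds = 0.9/0.1 = 9.
Need 9ⁿ ≥ 9 ÷ (171/9430) = 9430/19.
9² = 81 falls short of 9430/19 but 9³ = 729 reaches it, so n = 3.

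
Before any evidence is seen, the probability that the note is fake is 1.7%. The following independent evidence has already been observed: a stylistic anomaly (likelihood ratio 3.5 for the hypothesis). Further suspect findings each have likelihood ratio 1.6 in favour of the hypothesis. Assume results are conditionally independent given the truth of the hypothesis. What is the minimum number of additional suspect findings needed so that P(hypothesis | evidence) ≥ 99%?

Prior odds = 0.017/0.983 = 17/983.
Bayes factor of the evidence already in hand = 3.5.
Odds after that evidence = (17/983) × 3.5 = 119/1966.
Target odds = 0.99/0.01 = 99.
Need 1.6ⁿ ≥ 99 ÷ (119/1966) = 194634/119.
1.6¹⁵ ≈1152.92 falls short of 194634/119 but 1.6¹⁶ ≈1844.67 reaches it, so n = 16.

16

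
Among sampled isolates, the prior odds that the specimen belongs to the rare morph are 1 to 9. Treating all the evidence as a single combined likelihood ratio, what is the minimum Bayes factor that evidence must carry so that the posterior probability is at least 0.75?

27

Prior odds = 1/9.
Target odds = 0.75/0.25 = 3.
Required Bayes factor = 3 ÷ (1/9) = 27.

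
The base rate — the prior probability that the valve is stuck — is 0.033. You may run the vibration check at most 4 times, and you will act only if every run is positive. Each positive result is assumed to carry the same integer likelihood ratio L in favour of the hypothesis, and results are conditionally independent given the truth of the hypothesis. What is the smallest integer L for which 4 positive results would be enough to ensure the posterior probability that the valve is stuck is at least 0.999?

Prior odds = 0.033/0.967 = 33/967.
Target odds = 0.999/0.001 = 999.
Need L⁴ ≥ 999 ÷ (33/967) = 322011/11.
13⁴ = 28561 < 322011/11 ≤ 38416 = 14⁴, so L = 14.

14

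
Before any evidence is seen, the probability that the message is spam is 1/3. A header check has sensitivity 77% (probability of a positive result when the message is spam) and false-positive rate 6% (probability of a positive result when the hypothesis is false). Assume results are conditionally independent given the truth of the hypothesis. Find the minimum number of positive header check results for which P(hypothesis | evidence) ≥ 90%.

2

Prior odds = (1/3)/(2/3) = 0.5.
Likelihood ratio of a positive result = 0.77/0.06 = 77/6.
Target posterior odds = 0.9/0.1 = 9.
Require (77/6)ⁿ ≥ 9 ÷ 0.5 = 18.
(77/6)¹ = 77/6 falls short of 18 but (77/6)² = 5929/36 reaches it, so n = 2.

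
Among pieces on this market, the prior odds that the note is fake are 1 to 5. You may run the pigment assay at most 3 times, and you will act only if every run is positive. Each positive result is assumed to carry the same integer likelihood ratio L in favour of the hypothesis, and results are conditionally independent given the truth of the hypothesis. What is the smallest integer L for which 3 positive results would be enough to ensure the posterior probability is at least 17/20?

4

Prior odds = 0.2.
Target odds = 0.85/0.15 = 17/3.
Need L³ ≥ 17/3 ÷ 0.2 = 85/3.
3³ = 27 < 85/3 ≤ 64 = 4³, so L = 4.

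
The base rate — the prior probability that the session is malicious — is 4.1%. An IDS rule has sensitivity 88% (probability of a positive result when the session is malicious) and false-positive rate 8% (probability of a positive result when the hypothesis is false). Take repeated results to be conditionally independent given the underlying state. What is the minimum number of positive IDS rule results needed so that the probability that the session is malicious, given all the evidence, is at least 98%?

3

Prior odds = 0.041/0.959 = 41/959.
Likelihood ratio of a positive result = 0.88/0.08 = 11.
Target odds: 0.98 ÷ 0.02 = 49.
Require 11ⁿ ≥ 49 ÷ (41/959) = 46991/41.
11² = 121 falls short of 46991/41 but 11³ = 1331 reaches it, so n = 3.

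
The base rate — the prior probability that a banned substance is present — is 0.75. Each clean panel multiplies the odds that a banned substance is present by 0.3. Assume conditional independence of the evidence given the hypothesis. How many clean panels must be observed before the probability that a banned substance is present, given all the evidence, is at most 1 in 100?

5

Prior odds = 0.75/0.25 = 3.
Likelihood ratio per clean panel = 0.3.
Target posterior odds = 0.01/0.99 = 1/99.
Need 3 × 0.3ⁿ ≤ 1/99, i.e. 0.3ⁿ ≤ 1/297.
0.3⁴ = 0.0081 is still above 1/297 but 0.3⁵ = 243/100000 is at or below it, so n = 5.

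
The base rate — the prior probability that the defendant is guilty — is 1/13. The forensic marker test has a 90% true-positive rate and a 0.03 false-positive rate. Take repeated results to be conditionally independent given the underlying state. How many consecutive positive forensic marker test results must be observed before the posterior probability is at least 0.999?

3

Prior odds: (1/13) ÷ (12/13) = 1/12.
Likelihood ratio of a positive result = 0.9/0.03 = 30.
Target posterior odds = 0.999/0.001 = 999.
Require 30ⁿ ≥ 999 ÷ (1/12) = 11988.
30² = 900 falls short of 11988 but 30³ = 27000 reaches it, so n = 3.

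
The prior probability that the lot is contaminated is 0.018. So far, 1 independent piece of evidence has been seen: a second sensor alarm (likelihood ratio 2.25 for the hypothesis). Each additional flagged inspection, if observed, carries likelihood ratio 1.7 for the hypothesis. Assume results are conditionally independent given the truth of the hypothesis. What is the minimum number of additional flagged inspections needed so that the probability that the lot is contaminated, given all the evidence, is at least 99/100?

15

Prior odds = 0.018/0.982 = 9/491.
Bayes factor of the evidence already in hand = 2.25.
Odds after that evidence = (9/491) × 2.25 = 81/1964.
Target odds = 0.99/0.01 = 99.
Need 1.7ⁿ ≥ 99 ÷ (81/1964) = 21604/9.
1.7¹⁴ ≈1683.78 falls short of 21604/9 but 1.7¹⁵ ≈2862.42 reaches it, so n = 15.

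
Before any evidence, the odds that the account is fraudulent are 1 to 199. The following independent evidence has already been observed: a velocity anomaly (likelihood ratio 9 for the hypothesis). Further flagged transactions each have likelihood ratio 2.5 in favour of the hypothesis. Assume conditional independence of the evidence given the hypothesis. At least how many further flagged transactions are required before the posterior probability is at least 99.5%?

Prior odds = 1/199.
Bayes factor of the evidence already in hand = 9.
Odds after that evidence = (1/199) × 9 = 9/199.
Target odds = 0.995/0.005 = 199.
Need 2.5ⁿ ≥ 199 ÷ (9/199) = 39601/9.
2.5⁹ = 1953125/512 falls short of 39601/9 but 2.5¹⁰ = 9765625/1024 reaches it, so n = 10.

10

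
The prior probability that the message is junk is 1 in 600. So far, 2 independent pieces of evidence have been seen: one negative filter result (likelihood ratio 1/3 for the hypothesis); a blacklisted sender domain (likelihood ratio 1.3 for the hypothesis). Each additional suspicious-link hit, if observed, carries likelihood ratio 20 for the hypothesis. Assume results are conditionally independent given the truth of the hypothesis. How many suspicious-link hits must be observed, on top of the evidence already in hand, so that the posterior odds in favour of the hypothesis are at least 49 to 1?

Prior odds = (1/600)/(599/600) = 1/599.
Combined Bayes factor of the evidence already in hand = (1/3) × 1.3 = 13/30.
Odds after that evidence = (1/599) × 13/30 = 13/17970.
Target odds = 49.
Need 20ⁿ ≥ 49 ÷ (13/17970) = 880530/13.
20³ = 8000 falls short of 880530/13 but 20⁴ = 160000 reaches it, so n = 4.

4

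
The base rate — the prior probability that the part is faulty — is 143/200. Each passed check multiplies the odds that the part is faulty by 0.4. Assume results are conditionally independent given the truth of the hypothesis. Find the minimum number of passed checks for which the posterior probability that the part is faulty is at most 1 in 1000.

9

Prior odds: 0.715 ÷ 0.285 = 143/57.
Likelihood ratio per passed check = 0.4.
Target posterior odds = 0.001/0.999 = 1/999.
Require 0.4ⁿ ≤ 1/999 ÷ (143/57) = 19/47619.
0.4⁸ = 256/390625 is still above 19/47619 but 0.4⁹ = 512/1953125 is at or below it, so n = 9.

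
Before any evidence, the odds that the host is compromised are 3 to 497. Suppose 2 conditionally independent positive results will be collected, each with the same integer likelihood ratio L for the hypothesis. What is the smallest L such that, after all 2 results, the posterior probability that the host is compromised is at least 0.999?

Prior odds = 3/497.
Target odds = 0.999/0.001 = 999.
Need L² ≥ 999 ÷ (3/497) = 165501.
406² = 164836 < 165501 ≤ 165649 = 407², so L = 407.

407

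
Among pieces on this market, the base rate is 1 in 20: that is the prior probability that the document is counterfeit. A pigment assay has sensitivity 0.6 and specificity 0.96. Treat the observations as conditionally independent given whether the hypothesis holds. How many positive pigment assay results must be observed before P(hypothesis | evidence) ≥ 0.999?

Prior odds: 0.05 ÷ 0.95 = 1/19.
False-positive rate = 1 − 0.96 = 0.04; likelihood ratio of a positive = 0.6/0.04 = 15.
Target posterior odds = 0.999/0.001 = 999.
Require 15ⁿ ≥ 999 ÷ (1/19) = 18981.
15³ = 3375 falls short of 18981 but 15⁴ = 50625 reaches it, so n = 4.

4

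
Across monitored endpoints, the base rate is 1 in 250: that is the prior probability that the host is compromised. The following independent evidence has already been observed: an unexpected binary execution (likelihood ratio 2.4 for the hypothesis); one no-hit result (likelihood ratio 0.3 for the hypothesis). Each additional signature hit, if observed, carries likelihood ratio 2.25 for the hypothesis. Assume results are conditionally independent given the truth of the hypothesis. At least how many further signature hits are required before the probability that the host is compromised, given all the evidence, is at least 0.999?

Prior odds = 0.004/0.996 = 1/249.
Combined Bayes factor of the evidence already in hand = 2.4 × 0.3 = 0.72.
Odds after that evidence = (1/249) × 0.72 = 6/2075.
Target odds = 0.999/0.001 = 999.
Need 2.25ⁿ ≥ 999 ÷ (6/2075) = 345487.5.
2.25¹⁵ ≈191751 falls short of 345487.5 but 2.25¹⁶ ≈431440 reaches it, so n = 16.

16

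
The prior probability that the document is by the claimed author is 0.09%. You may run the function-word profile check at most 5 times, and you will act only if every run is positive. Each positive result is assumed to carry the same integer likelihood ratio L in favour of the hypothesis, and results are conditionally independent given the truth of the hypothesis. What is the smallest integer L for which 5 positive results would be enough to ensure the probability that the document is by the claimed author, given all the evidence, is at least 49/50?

Prior odds = 0.0009/0.9991 = 9/9991.
Target odds = 0.98/0.02 = 49.
Need L⁵ ≥ 49 ÷ (9/9991) = 489559/9.
8⁵ = 32768 < 489559/9 ≤ 59049 = 9⁵, so L = 9.

9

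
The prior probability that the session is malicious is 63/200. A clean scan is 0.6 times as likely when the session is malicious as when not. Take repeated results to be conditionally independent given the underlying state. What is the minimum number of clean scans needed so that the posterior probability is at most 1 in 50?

7

Prior odds = 0.315/0.685 = 63/137.
Likelihood ratio per clean scan = 0.6.
Target odds: 0.02 ÷ 0.98 = 1/49.
Need (63/137) × 0.6ⁿ ≤ 1/49, i.e. 0.6ⁿ ≤ 137/3087.
0.6⁶ = 729/15625 is still above 137/3087 but 0.6⁷ = 2187/78125 is at or below it, so n = 7.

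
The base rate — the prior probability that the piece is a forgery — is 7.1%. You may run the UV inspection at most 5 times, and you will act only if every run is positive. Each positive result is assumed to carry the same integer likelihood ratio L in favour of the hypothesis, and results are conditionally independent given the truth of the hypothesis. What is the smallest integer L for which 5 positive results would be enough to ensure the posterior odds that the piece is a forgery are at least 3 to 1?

3

Prior odds = 0.071/0.929 = 71/929.
Target odds = 3.
Need L⁵ ≥ 3 ÷ (71/929) = 2787/71.
2⁵ = 32 < 2787/71 ≤ 243 = 3⁵, so L = 3.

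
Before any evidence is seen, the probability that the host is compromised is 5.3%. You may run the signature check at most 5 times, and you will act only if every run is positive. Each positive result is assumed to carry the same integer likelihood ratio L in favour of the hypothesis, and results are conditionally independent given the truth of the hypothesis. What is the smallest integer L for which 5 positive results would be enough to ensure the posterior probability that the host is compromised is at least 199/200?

Prior odds = 0.053/0.947 = 53/947.
Target odds = 0.995/0.005 = 199.
Need L⁵ ≥ 199 ÷ (53/947) = 188453/53.
5⁵ = 3125 < 188453/53 ≤ 7776 = 6⁵, so L = 6.

6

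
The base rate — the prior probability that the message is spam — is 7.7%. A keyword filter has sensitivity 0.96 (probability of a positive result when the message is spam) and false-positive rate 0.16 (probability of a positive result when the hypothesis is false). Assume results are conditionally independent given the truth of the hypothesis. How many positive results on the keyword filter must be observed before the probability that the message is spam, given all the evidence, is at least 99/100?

Prior odds: 0.077 ÷ 0.923 = 77/923.
Likelihood ratio of a positive result = 0.96/0.16 = 6.
Target odds: 0.99 ÷ 0.01 = 99.
Require 6ⁿ ≥ 99 ÷ (77/923) = 8307/7.
6³ = 216 falls short of 8307/7 but 6⁴ = 1296 reaches it, so n = 4.

4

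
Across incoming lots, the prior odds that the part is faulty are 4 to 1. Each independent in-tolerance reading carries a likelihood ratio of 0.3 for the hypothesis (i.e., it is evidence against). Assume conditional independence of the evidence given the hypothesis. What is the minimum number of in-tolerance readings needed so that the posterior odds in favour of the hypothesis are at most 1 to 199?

6

Prior odds = 4.
Likelihood ratio per in-tolerance reading = 0.3.
Target odds = 1/199.
Require 0.3ⁿ ≤ 1/199 ÷ 4 = 1/796.
0.3⁵ = 243/100000 is still above 1/796 but 0.3⁶ = 729/1000000 is at or below it, so n = 6.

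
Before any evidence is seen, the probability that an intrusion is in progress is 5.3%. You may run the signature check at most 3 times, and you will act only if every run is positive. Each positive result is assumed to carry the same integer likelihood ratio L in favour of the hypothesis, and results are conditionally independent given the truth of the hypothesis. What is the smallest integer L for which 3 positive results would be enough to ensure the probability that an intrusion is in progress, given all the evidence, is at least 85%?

Prior odds = 0.053/0.947 = 53/947.
Target odds = 0.85/0.15 = 17/3.
Need L³ ≥ 17/3 ÷ (53/947) = 16099/159.
4³ = 64 < 16099/159 ≤ 125 = 5³, so L = 5.

5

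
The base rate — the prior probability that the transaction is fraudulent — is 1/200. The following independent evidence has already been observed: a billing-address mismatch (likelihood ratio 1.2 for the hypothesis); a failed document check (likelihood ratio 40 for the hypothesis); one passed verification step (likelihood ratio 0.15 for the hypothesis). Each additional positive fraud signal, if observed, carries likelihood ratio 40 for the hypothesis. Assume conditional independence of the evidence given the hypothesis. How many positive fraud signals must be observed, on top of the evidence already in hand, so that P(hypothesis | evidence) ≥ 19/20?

2

Prior odds = 0.005/0.995 = 1/199.
Combined Bayes factor of the evidence already in hand = 1.2 × 40 × 0.15 = 7.2.
Odds after that evidence = (1/199) × 7.2 = 36/995.
Target odds = 0.95/0.05 = 19.
Need 40ⁿ ≥ 19 ÷ (36/995) = 18905/36.
40¹ = 40 falls short of 18905/36 but 40² = 1600 reaches it, so n = 2.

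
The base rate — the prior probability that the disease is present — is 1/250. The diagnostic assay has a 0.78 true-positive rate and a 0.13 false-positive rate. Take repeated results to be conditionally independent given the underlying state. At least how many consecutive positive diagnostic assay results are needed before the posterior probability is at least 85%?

5

Prior odds = 0.004/0.996 = 1/249.
Likelihood ratio of a positive result = 0.78/0.13 = 6.
Target posterior odds = 0.85/0.15 = 17/3.
Require 6ⁿ ≥ 17/3 ÷ (1/249) = 1411.
6⁴ = 1296 falls short of 1411 but 6⁵ = 7776 reaches it, so n = 5.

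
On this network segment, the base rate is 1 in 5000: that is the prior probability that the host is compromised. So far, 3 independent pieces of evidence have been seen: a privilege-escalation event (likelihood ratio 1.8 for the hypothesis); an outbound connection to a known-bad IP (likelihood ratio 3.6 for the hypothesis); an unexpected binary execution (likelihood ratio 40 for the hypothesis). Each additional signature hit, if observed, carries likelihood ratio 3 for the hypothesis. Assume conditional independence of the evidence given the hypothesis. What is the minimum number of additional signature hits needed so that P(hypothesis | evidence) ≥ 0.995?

Prior odds = 0.0002/0.9998 = 1/4999.
Combined Bayes factor of the evidence already in hand = 1.8 × 3.6 × 40 = 259.2.
Odds after that evidence = (1/4999) × 259.2 = 1296/24995.
Target odds = 0.995/0.005 = 199.
Need 3ⁿ ≥ 199 ÷ (1296/24995) = 4974005/1296.
3⁷ = 2187 falls short of 4974005/1296 but 3⁸ = 6561 reaches it, so n = 8.

8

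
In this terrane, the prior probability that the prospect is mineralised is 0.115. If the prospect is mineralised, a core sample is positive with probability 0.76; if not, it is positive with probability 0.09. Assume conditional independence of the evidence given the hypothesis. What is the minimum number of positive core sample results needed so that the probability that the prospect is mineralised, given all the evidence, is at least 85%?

2

Prior odds = 0.115/0.885 = 23/177.
Likelihood ratio of a positive = 0.76/0.09 = 76/9.
Target odds: 0.85 ÷ 0.15 = 17/3.
Need (23/177) × (76/9)ⁿ ≥ 17/3, i.e. (76/9)ⁿ ≥ 1003/23.
(76/9)¹ = 76/9 falls short of 1003/23 but (76/9)² = 5776/81 reaches it, so n = 2.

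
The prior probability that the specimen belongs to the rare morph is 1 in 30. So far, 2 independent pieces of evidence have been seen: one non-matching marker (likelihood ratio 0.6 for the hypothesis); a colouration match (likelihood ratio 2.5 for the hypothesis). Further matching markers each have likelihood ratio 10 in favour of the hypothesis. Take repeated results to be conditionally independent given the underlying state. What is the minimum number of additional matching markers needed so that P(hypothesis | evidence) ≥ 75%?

Prior odds = (1/30)/(29/30) = 1/29.
Combined Bayes factor of the evidence already in hand = 0.6 × 2.5 = 1.5.
Odds after that evidence = (1/29) × 1.5 = 3/58.
Target odds = 0.75/0.25 = 3.
Need 10ⁿ ≥ 3 ÷ (3/58) = 58.
10¹ = 10 falls short of 58 but 10² = 100 reaches it, so n = 2.

2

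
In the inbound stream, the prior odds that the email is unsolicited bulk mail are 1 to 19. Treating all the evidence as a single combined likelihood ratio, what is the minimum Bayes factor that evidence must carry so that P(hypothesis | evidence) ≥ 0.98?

Prior odds = 1/19.
Target odds = 0.98/0.02 = 49.
Required Bayes factor = 49 ÷ (1/19) = 931.

931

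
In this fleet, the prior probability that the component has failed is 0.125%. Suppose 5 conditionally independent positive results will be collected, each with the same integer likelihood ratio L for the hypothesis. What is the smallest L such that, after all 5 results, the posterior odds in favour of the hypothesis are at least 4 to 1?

Prior odds = 0.00125/0.99875 = 1/799.
Target odds = 4.
Need L⁵ ≥ 4 ÷ (1/799) = 3196.
5⁵ = 3125 < 3196 ≤ 7776 = 6⁵, so L = 6.

6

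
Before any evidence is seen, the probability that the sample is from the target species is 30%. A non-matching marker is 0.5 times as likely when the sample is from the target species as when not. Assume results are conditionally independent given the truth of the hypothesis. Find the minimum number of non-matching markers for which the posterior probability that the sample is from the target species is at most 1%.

6

Prior odds: 0.3 ÷ 0.7 = 3/7.
Likelihood ratio per non-matching marker = 0.5.
Target odds: 0.01 ÷ 0.99 = 1/99.
Require 0.5ⁿ ≤ 1/99 ÷ (3/7) = 7/297.
0.5⁵ = 0.03125 is still above 7/297 but 0.5⁶ = 0.015625 is at or below it, so n = 6.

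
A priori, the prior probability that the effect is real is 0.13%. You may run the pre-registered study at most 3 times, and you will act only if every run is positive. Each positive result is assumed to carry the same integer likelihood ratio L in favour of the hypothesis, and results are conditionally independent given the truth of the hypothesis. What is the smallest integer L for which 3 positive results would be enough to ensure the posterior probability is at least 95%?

25

Prior odds = 0.0013/0.9987 = 13/9987.
Target odds = 0.95/0.05 = 19.
Need L³ ≥ 19 ÷ (13/9987) = 189753/13.
24³ = 13824 < 189753/13 ≤ 15625 = 25³, so L = 25.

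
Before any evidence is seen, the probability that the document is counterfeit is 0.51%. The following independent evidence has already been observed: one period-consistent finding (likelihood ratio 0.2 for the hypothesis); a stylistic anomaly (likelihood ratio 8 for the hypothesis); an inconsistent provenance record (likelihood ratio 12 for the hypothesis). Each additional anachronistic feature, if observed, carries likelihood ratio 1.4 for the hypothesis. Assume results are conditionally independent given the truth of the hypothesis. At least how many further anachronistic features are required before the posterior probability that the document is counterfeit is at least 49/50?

19

Prior odds = 0.0051/0.9949 = 51/9949.
Combined Bayes factor of the evidence already in hand = 0.2 × 8 × 12 = 19.2.
Odds after that evidence = (51/9949) × 19.2 = 4896/49745.
Target odds = 0.98/0.02 = 49.
Need 1.4ⁿ ≥ 49 ÷ (4896/49745) = 2437505/4896.
1.4¹⁸ ≈426.879 falls short of 2437505/4896 but 1.4¹⁹ ≈597.63 reaches it, so n = 19.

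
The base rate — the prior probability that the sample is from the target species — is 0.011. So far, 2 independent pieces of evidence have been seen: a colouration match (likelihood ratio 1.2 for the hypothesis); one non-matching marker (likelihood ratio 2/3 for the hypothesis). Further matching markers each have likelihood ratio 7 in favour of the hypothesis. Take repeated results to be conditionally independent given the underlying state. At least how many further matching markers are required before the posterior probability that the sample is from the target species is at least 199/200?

6

Prior odds = 0.011/0.989 = 11/989.
Combined Bayes factor of the evidence already in hand = 1.2 × (2/3) = 0.8.
Odds after that evidence = (11/989) × 0.8 = 44/4945.
Target odds = 0.995/0.005 = 199.
Need 7ⁿ ≥ 199 ÷ (44/4945) = 984055/44.
7⁵ = 16807 falls short of 984055/44 but 7⁶ = 117649 reaches it, so n = 6.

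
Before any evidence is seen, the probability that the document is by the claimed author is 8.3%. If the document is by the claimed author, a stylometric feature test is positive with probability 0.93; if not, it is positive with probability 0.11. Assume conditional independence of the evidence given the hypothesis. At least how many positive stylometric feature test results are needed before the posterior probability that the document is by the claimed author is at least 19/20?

3

Prior odds: 0.083 ÷ 0.917 = 83/917.
Likelihood ratio of a positive = 0.93/0.11 = 93/11.
Target posterior odds = 0.95/0.05 = 19.
Need (83/917) × (93/11)ⁿ ≥ 19, i.e. (93/11)ⁿ ≥ 17423/83.
(93/11)² = 8649/121 falls short of 17423/83 but (93/11)³ = 804357/1331 reaches it, so n = 3.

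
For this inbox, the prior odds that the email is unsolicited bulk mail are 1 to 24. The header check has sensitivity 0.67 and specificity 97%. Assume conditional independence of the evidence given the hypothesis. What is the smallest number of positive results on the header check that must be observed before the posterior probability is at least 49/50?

3

Prior odds = 1/24.
False-positive rate = 1 − 0.97 = 0.03; likelihood ratio of a positive = 0.67/0.03 = 67/3.
Target posterior odds = 0.98/0.02 = 49.
Need (1/24) × (67/3)ⁿ ≥ 49, i.e. (67/3)ⁿ ≥ 1176.
(67/3)² = 4489/9 falls short of 1176 but (67/3)³ = 300763/27 reaches it, so n = 3.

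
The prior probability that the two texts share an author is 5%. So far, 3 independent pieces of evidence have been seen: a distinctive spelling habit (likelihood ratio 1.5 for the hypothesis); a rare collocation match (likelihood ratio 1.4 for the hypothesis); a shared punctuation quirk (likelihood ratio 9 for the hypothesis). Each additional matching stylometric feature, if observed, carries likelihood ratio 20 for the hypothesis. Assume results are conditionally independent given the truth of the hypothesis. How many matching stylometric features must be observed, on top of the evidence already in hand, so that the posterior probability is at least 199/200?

2

Prior odds = 0.05/0.95 = 1/19.
Combined Bayes factor of the evidence already in hand = 1.5 × 1.4 × 9 = 18.9.
Odds after that evidence = (1/19) × 18.9 = 189/190.
Target odds = 0.995/0.005 = 199.
Need 20ⁿ ≥ 199 ÷ (189/190) = 37810/189.
20¹ = 20 falls short of 37810/189 but 20² = 400 reaches it, so n = 2.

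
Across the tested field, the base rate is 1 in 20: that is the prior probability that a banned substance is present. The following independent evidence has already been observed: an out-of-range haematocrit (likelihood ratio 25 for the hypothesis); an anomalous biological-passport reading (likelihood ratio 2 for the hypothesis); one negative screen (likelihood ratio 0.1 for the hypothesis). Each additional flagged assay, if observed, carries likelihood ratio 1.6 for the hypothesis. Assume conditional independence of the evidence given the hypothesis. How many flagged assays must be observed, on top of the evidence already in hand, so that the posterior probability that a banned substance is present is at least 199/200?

Prior odds = 0.05/0.95 = 1/19.
Combined Bayes factor of the evidence already in hand = 25 × 2 × 0.1 = 5.
Odds after that evidence = (1/19) × 5 = 5/19.
Target odds = 0.995/0.005 = 199.
Need 1.6ⁿ ≥ 199 ÷ (5/19) = 756.2.
1.6¹⁴ ≈720.576 falls short of 756.2 but 1.6¹⁵ ≈1152.92 reaches it, so n = 15.

15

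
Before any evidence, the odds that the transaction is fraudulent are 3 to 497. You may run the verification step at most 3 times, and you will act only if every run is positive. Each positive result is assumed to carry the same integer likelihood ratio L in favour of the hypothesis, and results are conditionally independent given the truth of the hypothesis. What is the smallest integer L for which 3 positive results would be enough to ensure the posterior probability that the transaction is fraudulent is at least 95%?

15

Prior odds = 3/497.
Target odds = 0.95/0.05 = 19.
Need L³ ≥ 19 ÷ (3/497) = 9443/3.
14³ = 2744 < 9443/3 ≤ 3375 = 15³, so L = 15.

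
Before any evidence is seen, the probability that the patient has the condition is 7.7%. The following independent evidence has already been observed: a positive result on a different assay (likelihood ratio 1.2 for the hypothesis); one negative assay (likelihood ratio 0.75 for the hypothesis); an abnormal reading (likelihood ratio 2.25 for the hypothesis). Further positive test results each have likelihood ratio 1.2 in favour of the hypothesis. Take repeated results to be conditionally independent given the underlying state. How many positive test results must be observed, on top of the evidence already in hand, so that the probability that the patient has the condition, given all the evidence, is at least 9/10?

Prior odds = 0.077/0.923 = 77/923.
Combined Bayes factor of the evidence already in hand = 1.2 × 0.75 × 2.25 = 2.025.
Odds after that evidence = (77/923) × 2.025 = 6237/36920.
Target odds = 0.9/0.1 = 9.
Need 1.2ⁿ ≥ 9 ÷ (6237/36920) = 36920/693.
1.2²¹ ≈46.0051 falls short of 36920/693 but 1.2²² ≈55.2061 reaches it, so n = 22.

22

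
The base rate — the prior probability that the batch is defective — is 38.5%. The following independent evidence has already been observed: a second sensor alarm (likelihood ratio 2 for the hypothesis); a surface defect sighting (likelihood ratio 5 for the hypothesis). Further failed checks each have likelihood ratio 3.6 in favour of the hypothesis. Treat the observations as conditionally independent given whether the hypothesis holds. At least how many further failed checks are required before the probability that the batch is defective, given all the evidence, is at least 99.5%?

3

Prior odds = 0.385/0.615 = 77/123.
Combined Bayes factor of the evidence already in hand = 2 × 5 = 10.
Odds after that evidence = (77/123) × 10 = 770/123.
Target odds = 0.995/0.005 = 199.
Need 3.6ⁿ ≥ 199 ÷ (770/123) = 24477/770.
3.6² = 12.96 falls short of 24477/770 but 3.6³ = 46.656 reaches it, so n = 3.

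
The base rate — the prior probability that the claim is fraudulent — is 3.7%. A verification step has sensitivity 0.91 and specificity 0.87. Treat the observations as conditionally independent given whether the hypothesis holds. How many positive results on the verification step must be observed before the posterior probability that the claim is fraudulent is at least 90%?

3

Prior odds: 0.037 ÷ 0.963 = 37/963.
False-positive rate = 1 − 0.87 = 0.13; likelihood ratio of a positive = 0.91/0.13 = 7.
Target posterior odds = 0.9/0.1 = 9.
Need (37/963) × 7ⁿ ≥ 9, i.e. 7ⁿ ≥ 8667/37.
7² = 49 falls short of 8667/37 but 7³ = 343 reaches it, so n = 3.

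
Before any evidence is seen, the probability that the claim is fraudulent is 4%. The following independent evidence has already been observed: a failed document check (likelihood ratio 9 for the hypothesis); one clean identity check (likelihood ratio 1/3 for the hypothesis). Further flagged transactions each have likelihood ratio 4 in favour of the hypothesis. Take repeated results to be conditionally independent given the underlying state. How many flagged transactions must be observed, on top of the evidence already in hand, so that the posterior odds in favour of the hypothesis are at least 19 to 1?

4

Prior odds = 0.04/0.96 = 1/24.
Combined Bayes factor of the evidence already in hand = 9 × (1/3) = 3.
Odds after that evidence = (1/24) × 3 = 0.125.
Target odds = 19.
Need 4ⁿ ≥ 19 ÷ 0.125 = 152.
4³ = 64 falls short of 152 but 4⁴ = 256 reaches it, so n = 4.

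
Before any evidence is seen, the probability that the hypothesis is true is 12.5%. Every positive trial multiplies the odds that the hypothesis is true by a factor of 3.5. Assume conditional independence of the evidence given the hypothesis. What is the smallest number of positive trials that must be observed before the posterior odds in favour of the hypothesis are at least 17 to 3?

3

Prior odds = 0.125/0.875 = 1/7.
Likelihood ratio per positive trial = 3.5.
Target odds = 17/3.
Need (1/7) × 3.5ⁿ ≥ 17/3, i.e. 3.5ⁿ ≥ 119/3.
3.5² = 12.25 falls short of 119/3 but 3.5³ = 42.875 reaches it, so n = 3.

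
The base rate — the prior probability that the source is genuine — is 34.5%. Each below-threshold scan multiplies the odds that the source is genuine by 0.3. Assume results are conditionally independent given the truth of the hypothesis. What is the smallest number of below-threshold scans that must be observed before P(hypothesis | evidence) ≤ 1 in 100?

Prior odds = 0.345/0.655 = 69/131.
Likelihood ratio per below-threshold scan = 0.3.
Target odds: 0.01 ÷ 0.99 = 1/99.
Need (69/131) × 0.3ⁿ ≤ 1/99, i.e. 0.3ⁿ ≤ 131/6831.
0.3³ = 0.027 is still above 131/6831 but 0.3⁴ = 0.0081 is at or below it, so n = 4.

4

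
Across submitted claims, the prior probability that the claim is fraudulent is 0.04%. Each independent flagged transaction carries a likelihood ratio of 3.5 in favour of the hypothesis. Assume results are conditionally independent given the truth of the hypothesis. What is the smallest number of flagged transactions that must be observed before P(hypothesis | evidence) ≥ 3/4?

8

Prior odds = 0.0004/0.9996 = 1/2499.
Likelihood ratio per flagged transaction = 3.5.
Target posterior odds = 0.75/0.25 = 3.
Need (1/2499) × 3.5ⁿ ≥ 3, i.e. 3.5ⁿ ≥ 7497.
3.5⁷ = 823543/128 falls short of 7497 but 3.5⁸ = 5764801/256 reaches it, so n = 8.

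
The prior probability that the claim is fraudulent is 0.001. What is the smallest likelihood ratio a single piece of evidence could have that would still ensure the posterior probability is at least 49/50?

48951

Prior odds = 0.001/0.999 = 1/999.
Target odds = 0.98/0.02 = 49.
Required Bayes factor = 49 ÷ (1/999) = 48951.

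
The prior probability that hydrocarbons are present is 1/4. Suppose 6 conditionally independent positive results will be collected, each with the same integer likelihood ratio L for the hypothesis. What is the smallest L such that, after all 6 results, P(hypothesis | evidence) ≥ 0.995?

3

Prior odds = 0.25/0.75 = 1/3.
Target odds = 0.995/0.005 = 199.
Need L⁶ ≥ 199 ÷ (1/3) = 597.
2⁶ = 64 < 597 ≤ 729 = 3⁶, so L = 3.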